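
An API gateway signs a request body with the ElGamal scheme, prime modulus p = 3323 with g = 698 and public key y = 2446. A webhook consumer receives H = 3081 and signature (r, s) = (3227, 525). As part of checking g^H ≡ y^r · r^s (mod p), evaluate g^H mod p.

Squares mod 3323: 698^1≡698, 698^2≡2046, 698^4≡2459, 698^8≡2144, 698^16≡1027, 698^32≡1338, 698^64≡2470, 698^128≡3195, 698^256≡3092, 698^512≡193, 698^1024≡696, 698^2048≡2581
3081 = 2048 + 1024 + 8 + 1, so 698^3081 ≡ 2581·696·2144·698 ≡ 3263 (mod 3323)

3263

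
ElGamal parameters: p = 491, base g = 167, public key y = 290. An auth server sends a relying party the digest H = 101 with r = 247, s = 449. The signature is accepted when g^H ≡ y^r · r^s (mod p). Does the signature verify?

verifies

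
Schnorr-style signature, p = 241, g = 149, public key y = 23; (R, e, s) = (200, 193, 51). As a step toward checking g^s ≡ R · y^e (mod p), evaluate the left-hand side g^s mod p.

208

149^51 mod 241 = 208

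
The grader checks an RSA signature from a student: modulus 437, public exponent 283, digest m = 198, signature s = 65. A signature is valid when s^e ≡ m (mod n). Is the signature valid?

valid

Squares mod 437: s^1≡65, s^2≡292, s^4≡49, s^8≡216, s^16≡334, s^32≡121, s^64≡220, s^128≡330, s^256≡87
283 = 256 + 16 + 8 + 2 + 1, so s^283 ≡ 87·334·216·292·65 ≡ 198 (mod 437)
Since 198 equals the digest 198, verification succeeds.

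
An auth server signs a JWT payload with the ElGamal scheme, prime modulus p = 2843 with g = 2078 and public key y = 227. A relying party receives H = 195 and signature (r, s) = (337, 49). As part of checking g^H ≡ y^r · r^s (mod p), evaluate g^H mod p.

2078^2 = 4318084 ≡ 2410
2078^4 ≡ 2410^2 = 5808100 ≡ 2694
2078^8 ≡ 2694^2 = 7257636 ≡ 2300
2078^16 ≡ 2300^2 = 5290000 ≡ 2020
2078^32 ≡ 2020^2 = 4080400 ≡ 695
2078^64 ≡ 695^2 = 483025 ≡ 2558
2078^128 ≡ 2558^2 = 6543364 ≡ 1621
195 = 128 + 64 + 2 + 1, so 2078^195 ≡ 1621·2558·2410·2078 ≡ 2221 (mod 2843)

2221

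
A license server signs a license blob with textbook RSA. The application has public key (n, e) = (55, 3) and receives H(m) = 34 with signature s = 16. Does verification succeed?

s^3 mod 55 = 26
The recovered value 26 does not match the digest 34.

fails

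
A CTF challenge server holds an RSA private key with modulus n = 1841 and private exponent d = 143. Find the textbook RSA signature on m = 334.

794

Squares mod 1841: m^1≡334, m^2≡1096, m^4≡884, m^8≡872, m^16≡51, m^32≡760, m^64≡1367, m^128≡74
143 = 128 + 8 + 4 + 2 + 1, so m^143 ≡ 74·872·884·1096·334 ≡ 794 (mod 1841)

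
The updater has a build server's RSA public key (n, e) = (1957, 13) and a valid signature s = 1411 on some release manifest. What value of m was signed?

Squares mod 1957: s^1≡1411, s^2≡652, s^4≡435, s^8≡1353
13 = 8 + 4 + 1, so s^13 ≡ 1353·435·1411 ≡ 112 (mod 1957)

112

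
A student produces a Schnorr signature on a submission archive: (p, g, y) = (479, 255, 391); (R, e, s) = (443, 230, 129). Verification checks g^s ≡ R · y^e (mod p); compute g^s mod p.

123

Squares mod 479: 255^1≡255, 255^2≡360, 255^4≡270, 255^8≡92, 255^16≡321, 255^32≡56, 255^64≡262, 255^128≡147
129 = 128 + 1, so 255^129 ≡ 147·255 ≡ 123 (mod 479)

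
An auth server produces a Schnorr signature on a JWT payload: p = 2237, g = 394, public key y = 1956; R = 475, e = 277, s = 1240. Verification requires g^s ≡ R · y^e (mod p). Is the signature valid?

valid

g^s mod p:
394^2 = 155236 ≡ 883
394^4 ≡ 883^2 = 779689 ≡ 1213
394^8 ≡ 1213^2 = 1471369 ≡ 1660
394^16 ≡ 1660^2 = 2755600 ≡ 1853
394^32 ≡ 1853^2 = 3433609 ≡ 2051
394^64 ≡ 2051^2 = 4206601 ≡ 1041
394^128 ≡ 1041^2 = 1083681 ≡ 973
394^256 ≡ 973^2 = 946729 ≡ 478
394^512 ≡ 478^2 = 228484 ≡ 310
394^1024 ≡ 310^2 = 96100 ≡ 2146
1240 = 1024 + 128 + 64 + 16 + 8, so 394^1240 ≡ 2146·973·1041·1853·1660 ≡ 2214 (mod 2237)
R · y^e mod p:
1956^2 = 3825936 ≡ 666
1956^4 ≡ 666^2 = 443556 ≡ 630
1956^8 ≡ 630^2 = 396900 ≡ 951
1956^16 ≡ 951^2 = 904401 ≡ 653
1956^32 ≡ 653^2 = 426409 ≡ 1379
1956^64 ≡ 1379^2 = 1901641 ≡ 191
1956^128 ≡ 191^2 = 36481 ≡ 689
1956^256 ≡ 689^2 = 474721 ≡ 477
277 = 256 + 16 + 4 + 1, so 1956^277 ≡ 477·653·630·1956 ≡ 372 (mod 2237)
475·372 = 176700 ≡ 2214 (mod 2237)
2214 ≡ 2214 (mod 2237); signature holds.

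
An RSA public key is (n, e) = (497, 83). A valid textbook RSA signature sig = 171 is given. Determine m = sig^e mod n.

166

sig^83 mod 497 = 166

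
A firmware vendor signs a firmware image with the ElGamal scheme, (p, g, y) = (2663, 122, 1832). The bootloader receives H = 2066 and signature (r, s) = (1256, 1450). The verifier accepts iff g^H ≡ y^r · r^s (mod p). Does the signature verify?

verifies

Left side g^H mod p:
Squares mod 2663: 122^1≡122, 122^2≡1569, 122^4≡1149, 122^8≡2016, 122^16≡518, 122^32≡2024, 122^64≡882, 122^128≡328, 122^256≡1064, 122^512≡321, 122^1024≡1847, 122^2048≡106
2066 = 2048 + 16 + 2, so 122^2066 ≡ 106·518·1569 ≡ 2602 (mod 2663)
Right side y^r · r^s mod p:
Squares mod 2663: 1832^1≡1832, 1832^2≡844, 1832^4≡1315, 1832^8≡938, 1832^16≡1054, 1832^32≡445, 1832^64≡963, 1832^128≡645, 1832^256≡597, 1832^512≡2230, 1832^1024≡1079
1256 = 1024 + 128 + 64 + 32 + 8, so 1832^1256 ≡ 1079·645·963·445·938 ≡ 1486 (mod 2663)
Squares mod 2663: 1256^1≡1256, 1256^2≡1040, 1256^4≡422, 1256^8≡2326, 1256^16≡1723, 1256^32≡2147, 1256^64≡2619, 1256^128≡1936, 1256^256≡1255, 1256^512≡1192, 1256^1024≡1485
1450 = 1024 + 256 + 128 + 32 + 8 + 2, so 1256^1450 ≡ 1485·1255·1936·2147·2326·1040 ≡ 758 (mod 2663)
1486·758 = 1126388 ≡ 2602 (mod 2663)
2602 ≡ 2602 (mod 2663), so the signature is genuine.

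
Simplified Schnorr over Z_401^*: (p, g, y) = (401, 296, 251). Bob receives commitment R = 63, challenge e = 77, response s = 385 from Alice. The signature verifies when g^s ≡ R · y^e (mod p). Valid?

yes

g^s mod p:
Squares mod 401: 296^1≡296, 296^2≡198, 296^4≡307, 296^8≡14, 296^16≡196, 296^32≡321, 296^64≡385, 296^128≡256, 296^256≡173
385 = 256 + 128 + 1, so 296^385 ≡ 173·256·296 ≡ 157 (mod 401)
R · y^e mod p:
Squares mod 401: 251^1≡251, 251^2≡44, 251^4≡332, 251^8≡350, 251^16≡195, 251^32≡331, 251^64≡88
77 = 64 + 8 + 4 + 1, so 251^77 ≡ 88·350·332·251 ≡ 238 (mod 401)
63·238 = 14994 ≡ 157 (mod 401)
157 ≡ 157 (mod 401); signature holds.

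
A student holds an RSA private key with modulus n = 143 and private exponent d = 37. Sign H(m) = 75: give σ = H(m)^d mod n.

114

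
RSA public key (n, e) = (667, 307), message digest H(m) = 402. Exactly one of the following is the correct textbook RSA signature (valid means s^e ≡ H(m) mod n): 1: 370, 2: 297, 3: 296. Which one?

Candidate 1: Squares mod 667: 370^1≡370, 370^2≡165, 370^4≡545, 370^8≡210, 370^16≡78, 370^32≡81, 370^64≡558, 370^128≡542, 370^256≡284; 307 = 256 + 32 + 16 + 2 + 1, so 370^307 ≡ 284·81·78·165·370 ≡ 265 (mod 667)
Candidate 2: Squares mod 667: 297^1≡297, 297^2≡165, 297^4≡545, 297^8≡210, 297^16≡78, 297^32≡81, 297^64≡558, 297^128≡542, 297^256≡284; 307 = 256 + 32 + 16 + 2 + 1, so 297^307 ≡ 284·81·78·165·297 ≡ 402 (mod 667)
  → matches H(m) = 402
Candidate 3: Squares mod 667: 296^1≡296, 296^2≡239, 296^4≡426, 296^8≡52, 296^16≡36, 296^32≡629, 296^64≡110, 296^128≡94, 296^256≡165; 307 = 256 + 32 + 16 + 2 + 1, so 296^307 ≡ 165·629·36·239·296 ≡ 498 (mod 667)

2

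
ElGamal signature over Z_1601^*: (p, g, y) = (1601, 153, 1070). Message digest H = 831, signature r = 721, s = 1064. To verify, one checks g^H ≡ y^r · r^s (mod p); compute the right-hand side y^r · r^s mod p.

1099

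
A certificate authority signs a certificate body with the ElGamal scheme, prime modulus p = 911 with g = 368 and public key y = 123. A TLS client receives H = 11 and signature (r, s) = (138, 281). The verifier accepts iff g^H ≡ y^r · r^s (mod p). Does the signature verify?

verifies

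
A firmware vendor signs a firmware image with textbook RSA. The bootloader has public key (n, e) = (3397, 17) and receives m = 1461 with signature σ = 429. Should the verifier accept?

σ^2 ≡ 429^2 = 184041 ≡ 603
σ^4 ≡ 603^2 = 363609 ≡ 130
σ^8 ≡ 130^2 = 16900 ≡ 3312
σ^16 ≡ 3312^2 = 10969344 ≡ 431
17 = 16 + 1, so σ^17 ≡ 431·429 ≡ 1461 (mod 3397)
1461 = m, so the signature checks out.

accept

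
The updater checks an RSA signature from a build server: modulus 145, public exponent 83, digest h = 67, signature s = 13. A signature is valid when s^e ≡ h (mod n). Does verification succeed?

passes

s^2 ≡ 13^2 = 169 ≡ 24
s^4 ≡ 24^2 = 576 ≡ 141
s^8 ≡ 141^2 = 19881 ≡ 16
s^16 ≡ 16^2 = 256 ≡ 111
s^32 ≡ 111^2 = 12321 ≡ 141
s^64 ≡ 141^2 = 19881 ≡ 16
83 = 64 + 16 + 2 + 1, so s^83 ≡ 16·111·24·13 ≡ 67 (mod 145)
s^83 mod 145 = 67 matches h.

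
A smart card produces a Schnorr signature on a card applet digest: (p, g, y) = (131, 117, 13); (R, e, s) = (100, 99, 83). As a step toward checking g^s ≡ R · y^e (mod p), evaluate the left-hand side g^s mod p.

117^2 = 13689 ≡ 65
117^4 ≡ 65^2 = 4225 ≡ 33
117^8 ≡ 33^2 = 1089 ≡ 41
117^16 ≡ 41^2 = 1681 ≡ 109
117^32 ≡ 109^2 = 11881 ≡ 91
117^64 ≡ 91^2 = 8281 ≡ 28
83 = 64 + 16 + 2 + 1, so 117^83 ≡ 28·109·65·117 ≡ 11 (mod 131)

11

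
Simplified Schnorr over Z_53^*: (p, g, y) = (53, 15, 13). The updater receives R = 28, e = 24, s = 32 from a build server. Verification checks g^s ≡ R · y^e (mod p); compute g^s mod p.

24

15^2 = 225 ≡ 13
15^4 ≡ 13^2 = 169 ≡ 10
15^8 ≡ 10^2 = 100 ≡ 47
15^16 ≡ 47^2 = 2209 ≡ 36
15^32 ≡ 36^2 = 1296 ≡ 24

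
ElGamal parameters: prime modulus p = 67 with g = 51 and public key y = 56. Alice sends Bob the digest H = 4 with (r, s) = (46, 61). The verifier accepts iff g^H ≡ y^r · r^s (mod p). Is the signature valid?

invalid

Left side g^H mod p:
Squares mod 67: 51^1≡51, 51^2≡55, 51^4≡10
51^4 ≡ 10 (mod 67)
Right side y^r · r^s mod p:
Squares mod 67: 56^1≡56, 56^2≡54, 56^4≡35, 56^8≡19, 56^16≡26, 56^32≡6
46 = 32 + 8 + 4 + 2, so 56^46 ≡ 6·19·35·54 ≡ 55 (mod 67)
Squares mod 67: 46^1≡46, 46^2≡39, 46^4≡47, 46^8≡65, 46^16≡4, 46^32≡16
61 = 32 + 16 + 8 + 4 + 1, so 46^61 ≡ 16·4·65·47·46 ≡ 41 (mod 67)
55·41 = 2255 ≡ 44 (mod 67)
10 ≠ 44, so verification fails.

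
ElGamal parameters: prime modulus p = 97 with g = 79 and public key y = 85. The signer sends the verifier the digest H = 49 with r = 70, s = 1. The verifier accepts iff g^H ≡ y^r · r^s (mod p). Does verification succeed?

Left side g^H mod p:
79^49 mod 97 = 79
Right side y^r · r^s mod p:
85^70 mod 97 = 33
70^1 mod 97 = 70
33·70 = 2310 ≡ 79 (mod 97)
79 ≡ 79 (mod 97), so the signature is genuine.

passes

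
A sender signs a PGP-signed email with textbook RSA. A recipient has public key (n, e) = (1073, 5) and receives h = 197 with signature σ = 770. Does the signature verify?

σ^2 ≡ 770^2 = 592900 ≡ 604
σ^4 ≡ 604^2 = 364816 ≡ 1069
5 = 4 + 1, so σ^5 ≡ 1069·770 ≡ 139 (mod 1073)
The recovered value 139 does not match the digest 197.

does not verify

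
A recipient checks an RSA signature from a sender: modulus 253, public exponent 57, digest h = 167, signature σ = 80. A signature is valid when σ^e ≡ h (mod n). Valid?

no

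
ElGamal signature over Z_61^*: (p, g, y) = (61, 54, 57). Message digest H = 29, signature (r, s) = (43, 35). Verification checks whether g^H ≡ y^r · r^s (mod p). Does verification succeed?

fails

Left side g^H mod p:
54^2 = 2916 ≡ 49
54^4 ≡ 49^2 = 2401 ≡ 22
54^8 ≡ 22^2 = 484 ≡ 57
54^16 ≡ 57^2 = 3249 ≡ 16
29 = 16 + 8 + 4 + 1, so 54^29 ≡ 16·57·22·54 ≡ 35 (mod 61)
Right side y^r · r^s mod p:
57^2 = 3249 ≡ 16
57^4 ≡ 16^2 = 256 ≡ 12
57^8 ≡ 12^2 = 144 ≡ 22
57^16 ≡ 22^2 = 484 ≡ 57
57^32 ≡ 57^2 = 3249 ≡ 16
43 = 32 + 8 + 2 + 1, so 57^43 ≡ 16·22·16·57 ≡ 42 (mod 61)
43^2 = 1849 ≡ 19
43^4 ≡ 19^2 = 361 ≡ 56
43^8 ≡ 56^2 = 3136 ≡ 25
43^16 ≡ 25^2 = 625 ≡ 15
43^32 ≡ 15^2 = 225 ≡ 42
35 = 32 + 2 + 1, so 43^35 ≡ 42·19·43 ≡ 32 (mod 61)
42·32 = 1344 ≡ 2 (mod 61)
35 ≠ 2, so verification fails.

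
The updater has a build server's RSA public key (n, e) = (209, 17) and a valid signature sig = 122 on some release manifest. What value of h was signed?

12

sig^17 mod 209 = 12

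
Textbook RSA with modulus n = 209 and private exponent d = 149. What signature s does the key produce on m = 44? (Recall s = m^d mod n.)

m^149 mod 209 = 176

176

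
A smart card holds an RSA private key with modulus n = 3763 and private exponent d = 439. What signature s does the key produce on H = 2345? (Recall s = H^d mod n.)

H^2 ≡ 2345^2 = 5499025 ≡ 1282
H^4 ≡ 1282^2 = 1643524 ≡ 2856
H^8 ≡ 2856^2 = 8156736 ≡ 2315
H^16 ≡ 2315^2 = 5359225 ≡ 713
H^32 ≡ 713^2 = 508369 ≡ 364
H^64 ≡ 364^2 = 132496 ≡ 791
H^128 ≡ 791^2 = 625681 ≡ 1023
H^256 ≡ 1023^2 = 1046529 ≡ 415
439 = 256 + 128 + 32 + 16 + 4 + 2 + 1, so H^439 ≡ 415·1023·364·713·2856·1282·2345 ≡ 95 (mod 3763)

95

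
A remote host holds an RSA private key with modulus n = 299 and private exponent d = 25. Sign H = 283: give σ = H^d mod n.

205

Squares mod 299: H^1≡283, H^2≡256, H^4≡55, H^8≡35, H^16≡29
25 = 16 + 8 + 1, so H^25 ≡ 29·35·283 ≡ 205 (mod 299)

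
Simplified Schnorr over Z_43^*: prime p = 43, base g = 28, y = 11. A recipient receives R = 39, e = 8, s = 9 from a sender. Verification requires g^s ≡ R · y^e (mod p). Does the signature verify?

g^s mod p:
28^9 mod 43 = 27
R · y^e mod p:
11^8 mod 43 = 11
39·11 = 429 ≡ 42 (mod 43)
27 ≠ 42; the check fails.

does not verify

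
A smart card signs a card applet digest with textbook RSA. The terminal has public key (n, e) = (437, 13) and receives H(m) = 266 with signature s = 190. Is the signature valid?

valid

s^13 mod 437 = 266
266 = H(m), so the signature checks out.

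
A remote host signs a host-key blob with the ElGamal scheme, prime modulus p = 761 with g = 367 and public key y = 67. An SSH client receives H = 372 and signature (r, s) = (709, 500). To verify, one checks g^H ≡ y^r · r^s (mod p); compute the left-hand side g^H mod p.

727

367^372 mod 761 = 727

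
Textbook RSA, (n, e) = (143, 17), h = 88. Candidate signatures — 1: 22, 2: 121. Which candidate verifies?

Candidate 1: 22^17 mod 143 = 55
Candidate 2: 121^17 mod 143 = 88
  → matches h = 88

2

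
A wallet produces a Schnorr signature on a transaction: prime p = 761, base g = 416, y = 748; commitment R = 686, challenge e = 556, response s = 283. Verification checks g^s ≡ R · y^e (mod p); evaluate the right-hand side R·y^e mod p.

658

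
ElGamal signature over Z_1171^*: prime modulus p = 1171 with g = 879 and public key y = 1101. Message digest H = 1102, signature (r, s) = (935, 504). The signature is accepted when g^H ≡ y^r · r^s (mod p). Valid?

no

Left side g^H mod p:
Squares mod 1171: 879^1≡879, 879^2≡952, 879^4≡1121, 879^8≡158, 879^16≡373, 879^32≡951, 879^64≡389, 879^128≡262, 879^256≡726, 879^512≡126, 879^1024≡653
1102 = 1024 + 64 + 8 + 4 + 2, so 879^1102 ≡ 653·389·158·1121·952 ≡ 41 (mod 1171)
Right side y^r · r^s mod p:
Squares mod 1171: 1101^1≡1101, 1101^2≡216, 1101^4≡987, 1101^8≡1068, 1101^16≡70, 1101^32≡216, 1101^64≡987, 1101^128≡1068, 1101^256≡70, 1101^512≡216
935 = 512 + 256 + 128 + 32 + 4 + 2 + 1, so 1101^935 ≡ 216·70·1068·216·987·216·1101 ≡ 1170 (mod 1171)
Squares mod 1171: 935^1≡935, 935^2≡659, 935^4≡1011, 935^8≡1009, 935^16≡482, 935^32≡466, 935^64≡521, 935^128≡940, 935^256≡666
504 = 256 + 128 + 64 + 32 + 16 + 8, so 935^504 ≡ 666·940·521·466·482·1009 ≡ 775 (mod 1171)
1170·775 = 906750 ≡ 396 (mod 1171)
41 ≠ 396, so verification fails.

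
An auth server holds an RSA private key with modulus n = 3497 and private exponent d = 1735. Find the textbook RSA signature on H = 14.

1366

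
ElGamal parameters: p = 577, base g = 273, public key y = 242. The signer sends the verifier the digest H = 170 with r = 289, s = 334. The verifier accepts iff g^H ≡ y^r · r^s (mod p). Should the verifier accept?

reject

Left side g^H mod p:
273^2 = 74529 ≡ 96
273^4 ≡ 96^2 = 9216 ≡ 561
273^8 ≡ 561^2 = 314721 ≡ 256
273^16 ≡ 256^2 = 65536 ≡ 335
273^32 ≡ 335^2 = 112225 ≡ 287
273^64 ≡ 287^2 = 82369 ≡ 435
273^128 ≡ 435^2 = 189225 ≡ 546
170 = 128 + 32 + 8 + 2, so 273^170 ≡ 546·287·256·96 ≡ 324 (mod 577)
Right side y^r · r^s mod p:
242^2 = 58564 ≡ 287
242^4 ≡ 287^2 = 82369 ≡ 435
242^8 ≡ 435^2 = 189225 ≡ 546
242^16 ≡ 546^2 = 298116 ≡ 384
242^32 ≡ 384^2 = 147456 ≡ 321
242^64 ≡ 321^2 = 103041 ≡ 335
242^128 ≡ 335^2 = 112225 ≡ 287
242^256 ≡ 287^2 = 82369 ≡ 435
289 = 256 + 32 + 1, so 242^289 ≡ 435·321·242 ≡ 242 (mod 577)
289^2 = 83521 ≡ 433
289^4 ≡ 433^2 = 187489 ≡ 541
289^8 ≡ 541^2 = 292681 ≡ 142
289^16 ≡ 142^2 = 20164 ≡ 546
289^32 ≡ 546^2 = 298116 ≡ 384
289^64 ≡ 384^2 = 147456 ≡ 321
289^128 ≡ 321^2 = 103041 ≡ 335
289^256 ≡ 335^2 = 112225 ≡ 287
334 = 256 + 64 + 8 + 4 + 2, so 289^334 ≡ 287·321·142·541·433 ≡ 275 (mod 577)
242·275 = 66550 ≡ 195 (mod 577)
324 ≠ 195, so verification fails.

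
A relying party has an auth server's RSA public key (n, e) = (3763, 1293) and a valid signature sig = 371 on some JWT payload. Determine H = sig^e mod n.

Squares mod 3763: sig^1≡371, sig^2≡2173, sig^4≡3127, sig^8≡1855, sig^16≡1643, sig^32≡1378, sig^64≡2332, sig^128≡689, sig^256≡583, sig^512≡1219, sig^1024≡3339
1293 = 1024 + 256 + 8 + 4 + 1, so sig^1293 ≡ 3339·583·1855·3127·371 ≡ 3233 (mod 3763)

3233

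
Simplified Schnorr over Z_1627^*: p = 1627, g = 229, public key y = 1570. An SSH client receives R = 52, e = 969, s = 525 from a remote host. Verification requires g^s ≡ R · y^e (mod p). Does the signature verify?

verifies

g^s mod p:
Squares mod 1627: 229^1≡229, 229^2≡377, 229^4≡580, 229^8≡1238, 229^16≡10, 229^32≡100, 229^64≡238, 229^128≡1326, 229^256≡1116, 229^512≡801
525 = 512 + 8 + 4 + 1, so 229^525 ≡ 801·1238·580·229 ≡ 1227 (mod 1627)
R · y^e mod p:
Squares mod 1627: 1570^1≡1570, 1570^2≡1622, 1570^4≡25, 1570^8≡625, 1570^16≡145, 1570^32≡1501, 1570^64≡1233, 1570^128≡671, 1570^256≡1189, 1570^512≡1485
969 = 512 + 256 + 128 + 64 + 8 + 1, so 1570^969 ≡ 1485·1189·671·1233·625·1570 ≡ 1369 (mod 1627)
52·1369 = 71188 ≡ 1227 (mod 1627)
1227 ≡ 1227 (mod 1627); signature holds.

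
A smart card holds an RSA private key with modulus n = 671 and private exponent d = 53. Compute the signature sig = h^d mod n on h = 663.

390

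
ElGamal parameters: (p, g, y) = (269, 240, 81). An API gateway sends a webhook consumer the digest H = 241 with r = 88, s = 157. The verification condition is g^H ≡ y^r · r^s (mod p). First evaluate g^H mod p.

46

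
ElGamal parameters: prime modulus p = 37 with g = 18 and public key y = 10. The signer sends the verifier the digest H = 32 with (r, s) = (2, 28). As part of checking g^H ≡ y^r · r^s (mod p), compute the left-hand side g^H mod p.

18^32 mod 37 = 16

16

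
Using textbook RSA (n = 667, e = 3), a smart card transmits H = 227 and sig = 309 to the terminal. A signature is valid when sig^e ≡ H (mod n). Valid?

Squares mod 667: sig^1≡309, sig^2≡100
3 = 2 + 1, so sig^3 ≡ 100·309 ≡ 218 (mod 667)
218 ≠ 227, so verification fails.

no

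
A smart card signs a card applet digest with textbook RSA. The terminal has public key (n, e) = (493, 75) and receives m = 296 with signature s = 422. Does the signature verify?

s^75 mod 493 = 197
The recovered value 197 does not match the digest 296.

does not verify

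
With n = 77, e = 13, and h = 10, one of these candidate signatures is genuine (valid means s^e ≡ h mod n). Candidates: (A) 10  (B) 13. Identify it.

A

Candidate A: 10^2 = 100 ≡ 23; 10^4 ≡ 23^2 = 529 ≡ 67; 10^8 ≡ 67^2 = 4489 ≡ 23; 13 = 8 + 4 + 1, so 10^13 ≡ 23·67·10 ≡ 10 (mod 77)
  → matches h = 10
Candidate B: 13^2 = 169 ≡ 15; 13^4 ≡ 15^2 = 225 ≡ 71; 13^8 ≡ 71^2 = 5041 ≡ 36; 13 = 8 + 4 + 1, so 13^13 ≡ 36·71·13 ≡ 41 (mod 77)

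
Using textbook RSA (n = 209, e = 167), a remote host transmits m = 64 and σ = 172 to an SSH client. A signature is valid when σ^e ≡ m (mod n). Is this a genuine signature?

forged

σ^167 mod 209 = 39
39 ≠ 64, so verification fails.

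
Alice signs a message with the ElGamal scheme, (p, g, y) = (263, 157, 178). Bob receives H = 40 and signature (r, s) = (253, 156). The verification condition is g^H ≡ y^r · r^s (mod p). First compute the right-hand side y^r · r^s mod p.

153

178^2 = 31684 ≡ 124
178^4 ≡ 124^2 = 15376 ≡ 122
178^8 ≡ 122^2 = 14884 ≡ 156
178^16 ≡ 156^2 = 24336 ≡ 140
178^32 ≡ 140^2 = 19600 ≡ 138
178^64 ≡ 138^2 = 19044 ≡ 108
178^128 ≡ 108^2 = 11664 ≡ 92
253 = 128 + 64 + 32 + 16 + 8 + 4 + 1, so 178^253 ≡ 92·108·138·140·156·122·178 ≡ 208 (mod 263)
253^2 = 64009 ≡ 100
253^4 ≡ 100^2 = 10000 ≡ 6
253^8 ≡ 6^2 = 36
253^16 ≡ 36^2 = 1296 ≡ 244
253^32 ≡ 244^2 = 59536 ≡ 98
253^64 ≡ 98^2 = 9604 ≡ 136
253^128 ≡ 136^2 = 18496 ≡ 86
156 = 128 + 16 + 8 + 4, so 253^156 ≡ 86·244·36·6 ≡ 2 (mod 263)
y^r · r^s ≡ 208·2 = 416 ≡ 153 (mod 263)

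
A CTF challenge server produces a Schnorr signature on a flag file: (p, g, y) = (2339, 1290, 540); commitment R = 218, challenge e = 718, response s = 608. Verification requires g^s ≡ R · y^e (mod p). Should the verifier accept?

g^s mod p:
1290^608 mod 2339 = 2311
R · y^e mod p:
540^718 mod 2339 = 193
218·193 = 42074 ≡ 2311 (mod 2339)
2311 ≡ 2311 (mod 2339); signature holds.

accept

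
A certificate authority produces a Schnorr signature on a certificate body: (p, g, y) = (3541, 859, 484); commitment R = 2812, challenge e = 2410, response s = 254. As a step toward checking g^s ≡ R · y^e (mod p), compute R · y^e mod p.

2620

484^2 = 234256 ≡ 550
484^4 ≡ 550^2 = 302500 ≡ 1515
484^8 ≡ 1515^2 = 2295225 ≡ 657
484^16 ≡ 657^2 = 431649 ≡ 3188
484^32 ≡ 3188^2 = 10163344 ≡ 674
484^64 ≡ 674^2 = 454276 ≡ 1028
484^128 ≡ 1028^2 = 1056784 ≡ 1566
484^256 ≡ 1566^2 = 2452356 ≡ 1984
484^512 ≡ 1984^2 = 3936256 ≡ 2205
484^1024 ≡ 2205^2 = 4862025 ≡ 232
484^2048 ≡ 232^2 = 53824 ≡ 709
2410 = 2048 + 256 + 64 + 32 + 8 + 2, so 484^2410 ≡ 709·1984·1028·674·657·550 ≡ 555 (mod 3541)
R · y^e ≡ 2812·555 = 1560660 ≡ 2620 (mod 3541)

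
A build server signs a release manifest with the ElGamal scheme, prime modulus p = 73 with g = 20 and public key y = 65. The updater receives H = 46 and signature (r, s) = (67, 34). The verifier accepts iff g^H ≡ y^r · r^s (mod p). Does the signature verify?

does not verify

Left side g^H mod p:
Squares mod 73: 20^1≡20, 20^2≡35, 20^4≡57, 20^8≡37, 20^16≡55, 20^32≡32
46 = 32 + 8 + 4 + 2, so 20^46 ≡ 32·37·57·35 ≡ 19 (mod 73)
Right side y^r · r^s mod p:
Squares mod 73: 65^1≡65, 65^2≡64, 65^4≡8, 65^8≡64, 65^16≡8, 65^32≡64, 65^64≡8
67 = 64 + 2 + 1, so 65^67 ≡ 8·64·65 ≡ 65 (mod 73)
Squares mod 73: 67^1≡67, 67^2≡36, 67^4≡55, 67^8≡32, 67^16≡2, 67^32≡4
34 = 32 + 2, so 67^34 ≡ 4·36 ≡ 71 (mod 73)
65·71 = 4615 ≡ 16 (mod 73)
19 ≠ 16, so verification fails.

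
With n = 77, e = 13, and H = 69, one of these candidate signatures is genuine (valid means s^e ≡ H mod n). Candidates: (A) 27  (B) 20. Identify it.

B

Candidate A: 27^13 mod 77 = 48
Candidate B: 20^13 mod 77 = 69
  → matches H = 69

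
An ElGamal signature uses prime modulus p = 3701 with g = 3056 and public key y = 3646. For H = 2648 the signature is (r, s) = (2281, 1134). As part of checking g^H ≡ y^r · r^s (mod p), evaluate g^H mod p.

1821

3056^2648 mod 3701 = 1821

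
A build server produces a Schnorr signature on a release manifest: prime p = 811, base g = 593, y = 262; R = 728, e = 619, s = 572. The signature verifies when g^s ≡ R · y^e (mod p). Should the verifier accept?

g^s mod p:
593^572 mod 811 = 523
R · y^e mod p:
262^619 mod 811 = 356
728·356 = 259168 ≡ 459 (mod 811)
523 ≠ 459; the check fails.

reject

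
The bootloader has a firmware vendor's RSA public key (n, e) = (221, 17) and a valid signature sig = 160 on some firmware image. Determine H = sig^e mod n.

75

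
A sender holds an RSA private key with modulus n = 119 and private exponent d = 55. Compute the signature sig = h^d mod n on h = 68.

68

Squares mod 119: h^1≡68, h^2≡102, h^4≡51, h^8≡102, h^16≡51, h^32≡102
55 = 32 + 16 + 4 + 2 + 1, so h^55 ≡ 102·51·51·102·68 ≡ 68 (mod 119)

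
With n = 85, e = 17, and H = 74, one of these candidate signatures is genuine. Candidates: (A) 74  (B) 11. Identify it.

A

Candidate A: 74^2 = 5476 ≡ 36; 74^4 ≡ 36^2 = 1296 ≡ 21; 74^8 ≡ 21^2 = 441 ≡ 16; 74^16 ≡ 16^2 = 256 ≡ 1; 17 = 16 + 1, so 74^17 ≡ 1·74 ≡ 74 (mod 85)
  → matches H = 74
Candidate B: 11^2 = 121 ≡ 36; 11^4 ≡ 36^2 = 1296 ≡ 21; 11^8 ≡ 21^2 = 441 ≡ 16; 11^16 ≡ 16^2 = 256 ≡ 1; 17 = 16 + 1, so 11^17 ≡ 1·11 ≡ 11 (mod 85)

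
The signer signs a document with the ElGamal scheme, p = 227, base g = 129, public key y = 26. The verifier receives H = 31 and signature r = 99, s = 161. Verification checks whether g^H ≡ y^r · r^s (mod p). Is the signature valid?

Left side g^H mod p:
129^2 = 16641 ≡ 70
129^4 ≡ 70^2 = 4900 ≡ 133
129^8 ≡ 133^2 = 17689 ≡ 210
129^16 ≡ 210^2 = 44100 ≡ 62
31 = 16 + 8 + 4 + 2 + 1, so 129^31 ≡ 62·210·133·70·129 ≡ 21 (mod 227)
Right side y^r · r^s mod p:
26^2 = 676 ≡ 222
26^4 ≡ 222^2 = 49284 ≡ 25
26^8 ≡ 25^2 = 625 ≡ 171
26^16 ≡ 171^2 = 29241 ≡ 185
26^32 ≡ 185^2 = 34225 ≡ 175
26^64 ≡ 175^2 = 30625 ≡ 207
99 = 64 + 32 + 2 + 1, so 26^99 ≡ 207·175·222·26 ≡ 92 (mod 227)
99^2 = 9801 ≡ 40
99^4 ≡ 40^2 = 1600 ≡ 11
99^8 ≡ 11^2 = 121
99^16 ≡ 121^2 = 14641 ≡ 113
99^32 ≡ 113^2 = 12769 ≡ 57
99^64 ≡ 57^2 = 3249 ≡ 71
99^128 ≡ 71^2 = 5041 ≡ 47
161 = 128 + 32 + 1, so 99^161 ≡ 47·57·99 ≡ 85 (mod 227)
92·85 = 7820 ≡ 102 (mod 227)
21 ≠ 102, so verification fails.

invalid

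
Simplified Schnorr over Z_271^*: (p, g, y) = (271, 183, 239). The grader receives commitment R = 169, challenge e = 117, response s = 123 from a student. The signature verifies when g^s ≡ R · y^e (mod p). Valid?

g^s mod p:
Squares mod 271: 183^1≡183, 183^2≡156, 183^4≡217, 183^8≡206, 183^16≡160, 183^32≡126, 183^64≡158
123 = 64 + 32 + 16 + 8 + 2 + 1, so 183^123 ≡ 158·126·160·206·156·183 ≡ 146 (mod 271)
R · y^e mod p:
Squares mod 271: 239^1≡239, 239^2≡211, 239^4≡77, 239^8≡238, 239^16≡5, 239^32≡25, 239^64≡83
117 = 64 + 32 + 16 + 4 + 1, so 239^117 ≡ 83·25·5·77·239 ≡ 243 (mod 271)
169·243 = 41067 ≡ 146 (mod 271)
146 ≡ 146 (mod 271); signature holds.

yes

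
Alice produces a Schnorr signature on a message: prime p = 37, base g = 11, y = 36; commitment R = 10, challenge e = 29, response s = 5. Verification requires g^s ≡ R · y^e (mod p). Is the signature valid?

valid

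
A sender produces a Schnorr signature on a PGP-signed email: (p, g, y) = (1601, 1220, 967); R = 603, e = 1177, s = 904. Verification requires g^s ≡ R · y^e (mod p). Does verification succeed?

passes

g^s mod p:
1220^2 = 1488400 ≡ 1071
1220^4 ≡ 1071^2 = 1147041 ≡ 725
1220^8 ≡ 725^2 = 525625 ≡ 497
1220^16 ≡ 497^2 = 247009 ≡ 455
1220^32 ≡ 455^2 = 207025 ≡ 496
1220^64 ≡ 496^2 = 246016 ≡ 1063
1220^128 ≡ 1063^2 = 1129969 ≡ 1264
1220^256 ≡ 1264^2 = 1597696 ≡ 1499
1220^512 ≡ 1499^2 = 2247001 ≡ 798
904 = 512 + 256 + 128 + 8, so 1220^904 ≡ 798·1499·1264·497 ≡ 182 (mod 1601)
R · y^e mod p:
967^2 = 935089 ≡ 105
967^4 ≡ 105^2 = 11025 ≡ 1419
967^8 ≡ 1419^2 = 2013561 ≡ 1104
967^16 ≡ 1104^2 = 1218816 ≡ 455
967^32 ≡ 455^2 = 207025 ≡ 496
967^64 ≡ 496^2 = 246016 ≡ 1063
967^128 ≡ 1063^2 = 1129969 ≡ 1264
967^256 ≡ 1264^2 = 1597696 ≡ 1499
967^512 ≡ 1499^2 = 2247001 ≡ 798
967^1024 ≡ 798^2 = 636804 ≡ 1207
1177 = 1024 + 128 + 16 + 8 + 1, so 967^1177 ≡ 1207·1264·455·1104·967 ≡ 603 (mod 1601)
603·603 = 363609 ≡ 182 (mod 1601)
182 ≡ 182 (mod 1601); signature holds.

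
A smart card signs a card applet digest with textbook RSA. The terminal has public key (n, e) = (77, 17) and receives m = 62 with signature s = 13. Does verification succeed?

passes

s^2 ≡ 13^2 = 169 ≡ 15
s^4 ≡ 15^2 = 225 ≡ 71
s^8 ≡ 71^2 = 5041 ≡ 36
s^16 ≡ 36^2 = 1296 ≡ 64
17 = 16 + 1, so s^17 ≡ 64·13 ≡ 62 (mod 77)
62 = m, so the signature checks out.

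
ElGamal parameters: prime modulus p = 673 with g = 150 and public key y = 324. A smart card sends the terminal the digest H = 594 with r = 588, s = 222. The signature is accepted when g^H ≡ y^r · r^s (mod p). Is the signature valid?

Left side g^H mod p:
Squares mod 673: 150^1≡150, 150^2≡291, 150^4≡556, 150^8≡229, 150^16≡620, 150^32≡117, 150^64≡229, 150^128≡620, 150^256≡117, 150^512≡229
594 = 512 + 64 + 16 + 2, so 150^594 ≡ 229·229·620·291 ≡ 397 (mod 673)
Right side y^r · r^s mod p:
Squares mod 673: 324^1≡324, 324^2≡661, 324^4≡144, 324^8≡546, 324^16≡650, 324^32≡529, 324^64≡546, 324^128≡650, 324^256≡529, 324^512≡546
588 = 512 + 64 + 8 + 4, so 324^588 ≡ 546·546·546·144 ≡ 672 (mod 673)
Squares mod 673: 588^1≡588, 588^2≡495, 588^4≡53, 588^8≡117, 588^16≡229, 588^32≡620, 588^64≡117, 588^128≡229
222 = 128 + 64 + 16 + 8 + 4 + 2, so 588^222 ≡ 229·117·229·117·53·495 ≡ 276 (mod 673)
672·276 = 185472 ≡ 397 (mod 673)
397 ≡ 397 (mod 673), so the signature is genuine.

valid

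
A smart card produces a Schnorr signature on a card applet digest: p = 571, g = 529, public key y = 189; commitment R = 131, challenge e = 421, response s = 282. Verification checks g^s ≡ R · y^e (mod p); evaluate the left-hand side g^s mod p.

189

Squares mod 571: 529^1≡529, 529^2≡51, 529^4≡317, 529^8≡564, 529^16≡49, 529^32≡117, 529^64≡556, 529^128≡225, 529^256≡377
282 = 256 + 16 + 8 + 2, so 529^282 ≡ 377·49·564·51 ≡ 189 (mod 571)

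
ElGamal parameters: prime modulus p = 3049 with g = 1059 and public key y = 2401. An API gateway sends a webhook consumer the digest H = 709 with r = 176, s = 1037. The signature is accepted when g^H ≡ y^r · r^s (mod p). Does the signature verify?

does not verify

Left side g^H mod p:
1059^2 = 1121481 ≡ 2498
1059^4 ≡ 2498^2 = 6240004 ≡ 1750
1059^8 ≡ 1750^2 = 3062500 ≡ 1304
1059^16 ≡ 1304^2 = 1700416 ≡ 2123
1059^32 ≡ 2123^2 = 4507129 ≡ 707
1059^64 ≡ 707^2 = 499849 ≡ 2862
1059^128 ≡ 2862^2 = 8191044 ≡ 1430
1059^256 ≡ 1430^2 = 2044900 ≡ 2070
1059^512 ≡ 2070^2 = 4284900 ≡ 1055
709 = 512 + 128 + 64 + 4 + 1, so 1059^709 ≡ 1055·1430·2862·1750·1059 ≡ 2318 (mod 3049)
Right side y^r · r^s mod p:
2401^2 = 5764801 ≡ 2191
2401^4 ≡ 2191^2 = 4800481 ≡ 1355
2401^8 ≡ 1355^2 = 1836025 ≡ 527
2401^16 ≡ 527^2 = 277729 ≡ 270
2401^32 ≡ 270^2 = 72900 ≡ 2773
2401^64 ≡ 2773^2 = 7689529 ≡ 3000
2401^128 ≡ 3000^2 = 9000000 ≡ 2401
176 = 128 + 32 + 16, so 2401^176 ≡ 2401·2773·270 ≡ 1947 (mod 3049)
176^2 = 30976 ≡ 486
176^4 ≡ 486^2 = 236196 ≡ 1423
176^8 ≡ 1423^2 = 2024929 ≡ 393
176^16 ≡ 393^2 = 154449 ≡ 1999
176^32 ≡ 1999^2 = 3996001 ≡ 1811
176^64 ≡ 1811^2 = 3279721 ≡ 2046
176^128 ≡ 2046^2 = 4186116 ≡ 2888
176^256 ≡ 2888^2 = 8340544 ≡ 1529
176^512 ≡ 1529^2 = 2337841 ≡ 2307
176^1024 ≡ 2307^2 = 5322249 ≡ 1744
1037 = 1024 + 8 + 4 + 1, so 176^1037 ≡ 1744·393·1423·176 ≡ 2220 (mod 3049)
1947·2220 = 4322340 ≡ 1907 (mod 3049)
2318 ≠ 1907, so verification fails.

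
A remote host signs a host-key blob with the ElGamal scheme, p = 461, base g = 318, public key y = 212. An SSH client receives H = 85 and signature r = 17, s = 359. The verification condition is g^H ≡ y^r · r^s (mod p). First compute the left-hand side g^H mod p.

Squares mod 461: 318^1≡318, 318^2≡165, 318^4≡26, 318^8≡215, 318^16≡125, 318^32≡412, 318^64≡96
85 = 64 + 16 + 4 + 1, so 318^85 ≡ 96·125·26·318 ≡ 41 (mod 461)

41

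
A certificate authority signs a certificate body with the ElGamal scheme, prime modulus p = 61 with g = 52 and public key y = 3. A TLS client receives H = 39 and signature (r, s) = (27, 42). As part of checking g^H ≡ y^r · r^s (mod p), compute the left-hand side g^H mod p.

Squares mod 61: 52^1≡52, 52^2≡20, 52^4≡34, 52^8≡58, 52^16≡9, 52^32≡20
39 = 32 + 4 + 2 + 1, so 52^39 ≡ 20·34·20·52 ≡ 27 (mod 61)

27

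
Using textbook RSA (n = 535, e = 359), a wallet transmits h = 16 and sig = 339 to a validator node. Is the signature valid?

invalid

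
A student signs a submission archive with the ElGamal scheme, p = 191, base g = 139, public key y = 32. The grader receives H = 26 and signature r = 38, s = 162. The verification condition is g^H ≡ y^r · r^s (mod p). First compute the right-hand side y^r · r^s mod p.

Squares mod 191: 32^1≡32, 32^2≡69, 32^4≡177, 32^8≡5, 32^16≡25, 32^32≡52
38 = 32 + 4 + 2, so 32^38 ≡ 52·177·69 ≡ 1 (mod 191)
Squares mod 191: 38^1≡38, 38^2≡107, 38^4≡180, 38^8≡121, 38^16≡125, 38^32≡154, 38^64≡32, 38^128≡69
162 = 128 + 32 + 2, so 38^162 ≡ 69·154·107 ≡ 150 (mod 191)
y^r · r^s ≡ 1·150 = 150 ≡ 150 (mod 191)

150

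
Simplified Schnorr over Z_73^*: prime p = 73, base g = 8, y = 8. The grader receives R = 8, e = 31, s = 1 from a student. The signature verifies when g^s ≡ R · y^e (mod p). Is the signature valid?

invalid

g^s mod p:
8^1 mod 73 = 8
R · y^e mod p:
8^31 mod 73 = 8
8·8 = 64 ≡ 64 (mod 73)
8 ≠ 64; the check fails.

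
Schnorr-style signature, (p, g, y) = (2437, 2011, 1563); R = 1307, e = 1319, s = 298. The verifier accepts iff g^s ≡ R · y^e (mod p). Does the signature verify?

does not verify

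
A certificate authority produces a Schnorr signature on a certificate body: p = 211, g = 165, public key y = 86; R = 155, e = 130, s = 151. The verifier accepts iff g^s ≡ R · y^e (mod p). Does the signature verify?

g^s mod p:
165^151 mod 211 = 130
R · y^e mod p:
86^130 mod 211 = 171
155·171 = 26505 ≡ 130 (mod 211)
130 ≡ 130 (mod 211); signature holds.

verifies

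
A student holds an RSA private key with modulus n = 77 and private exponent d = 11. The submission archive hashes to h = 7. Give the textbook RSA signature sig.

7

Squares mod 77: h^1≡7, h^2≡49, h^4≡14, h^8≡42
11 = 8 + 2 + 1, so h^11 ≡ 42·49·7 ≡ 7 (mod 77)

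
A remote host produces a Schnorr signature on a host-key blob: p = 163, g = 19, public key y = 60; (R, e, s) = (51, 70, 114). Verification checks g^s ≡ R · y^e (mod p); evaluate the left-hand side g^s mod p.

135

19^114 mod 163 = 135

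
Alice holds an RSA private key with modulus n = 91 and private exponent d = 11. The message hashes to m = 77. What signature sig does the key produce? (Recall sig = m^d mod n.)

m^2 ≡ 77^2 = 5929 ≡ 14
m^4 ≡ 14^2 = 196 ≡ 14
m^8 ≡ 14^2 = 196 ≡ 14
11 = 8 + 2 + 1, so m^11 ≡ 14·14·77 ≡ 77 (mod 91)

77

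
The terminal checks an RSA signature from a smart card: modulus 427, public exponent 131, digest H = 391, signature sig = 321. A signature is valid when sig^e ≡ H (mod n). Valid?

sig^2 ≡ 321^2 = 103041 ≡ 134
sig^4 ≡ 134^2 = 17956 ≡ 22
sig^8 ≡ 22^2 = 484 ≡ 57
sig^16 ≡ 57^2 = 3249 ≡ 260
sig^32 ≡ 260^2 = 67600 ≡ 134
sig^64 ≡ 134^2 = 17956 ≡ 22
sig^128 ≡ 22^2 = 484 ≡ 57
131 = 128 + 2 + 1, so sig^131 ≡ 57·134·321 ≡ 391 (mod 427)
Since 391 equals the digest 391, verification succeeds.

yes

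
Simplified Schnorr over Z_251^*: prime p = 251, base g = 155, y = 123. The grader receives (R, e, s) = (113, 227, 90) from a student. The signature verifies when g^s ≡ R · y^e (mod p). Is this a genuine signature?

g^s mod p:
Squares mod 251: 155^1≡155, 155^2≡180, 155^4≡21, 155^8≡190, 155^16≡207, 155^32≡179, 155^64≡164
90 = 64 + 16 + 8 + 2, so 155^90 ≡ 164·207·190·180 ≡ 16 (mod 251)
R · y^e mod p:
Squares mod 251: 123^1≡123, 123^2≡69, 123^4≡243, 123^8≡64, 123^16≡80, 123^32≡125, 123^64≡63, 123^128≡204
227 = 128 + 64 + 32 + 2 + 1, so 123^227 ≡ 204·63·125·69·123 ≡ 69 (mod 251)
113·69 = 7797 ≡ 16 (mod 251)
16 ≡ 16 (mod 251); signature holds.

genuine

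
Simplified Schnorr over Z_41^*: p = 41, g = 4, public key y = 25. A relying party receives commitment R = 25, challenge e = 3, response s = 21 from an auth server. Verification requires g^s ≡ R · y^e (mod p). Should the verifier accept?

reject

g^s mod p:
4^2 = 16
4^4 ≡ 16^2 = 256 ≡ 10
4^8 ≡ 10^2 = 100 ≡ 18
4^16 ≡ 18^2 = 324 ≡ 37
21 = 16 + 4 + 1, so 4^21 ≡ 37·10·4 ≡ 4 (mod 41)
R · y^e mod p:
25^2 = 625 ≡ 10
3 = 2 + 1, so 25^3 ≡ 10·25 ≡ 4 (mod 41)
25·4 = 100 ≡ 18 (mod 41)
4 ≠ 18; the check fails.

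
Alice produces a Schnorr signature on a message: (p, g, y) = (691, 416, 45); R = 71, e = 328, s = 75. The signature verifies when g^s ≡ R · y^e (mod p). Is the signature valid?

invalid

g^s mod p:
416^2 = 173056 ≡ 306
416^4 ≡ 306^2 = 93636 ≡ 351
416^8 ≡ 351^2 = 123201 ≡ 203
416^16 ≡ 203^2 = 41209 ≡ 440
416^32 ≡ 440^2 = 193600 ≡ 120
416^64 ≡ 120^2 = 14400 ≡ 580
75 = 64 + 8 + 2 + 1, so 416^75 ≡ 580·203·306·416 ≡ 271 (mod 691)
R · y^e mod p:
45^2 = 2025 ≡ 643
45^4 ≡ 643^2 = 413449 ≡ 231
45^8 ≡ 231^2 = 53361 ≡ 154
45^16 ≡ 154^2 = 23716 ≡ 222
45^32 ≡ 222^2 = 49284 ≡ 223
45^64 ≡ 223^2 = 49729 ≡ 668
45^128 ≡ 668^2 = 446224 ≡ 529
45^256 ≡ 529^2 = 279841 ≡ 677
328 = 256 + 64 + 8, so 45^328 ≡ 677·668·154 ≡ 527 (mod 691)
71·527 = 37417 ≡ 103 (mod 691)
271 ≠ 103; the check fails.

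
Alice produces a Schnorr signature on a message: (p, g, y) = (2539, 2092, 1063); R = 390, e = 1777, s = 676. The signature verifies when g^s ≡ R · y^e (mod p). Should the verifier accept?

accept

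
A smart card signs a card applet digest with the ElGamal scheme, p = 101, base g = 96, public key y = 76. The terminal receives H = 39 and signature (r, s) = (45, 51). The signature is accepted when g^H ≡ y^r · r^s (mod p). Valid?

no

Left side g^H mod p:
Squares mod 101: 96^1≡96, 96^2≡25, 96^4≡19, 96^8≡58, 96^16≡31, 96^32≡52
39 = 32 + 4 + 2 + 1, so 96^39 ≡ 52·19·25·96 ≡ 23 (mod 101)
Right side y^r · r^s mod p:
Squares mod 101: 76^1≡76, 76^2≡19, 76^4≡58, 76^8≡31, 76^16≡52, 76^32≡78
45 = 32 + 8 + 4 + 1, so 76^45 ≡ 78·31·58·76 ≡ 14 (mod 101)
Squares mod 101: 45^1≡45, 45^2≡5, 45^4≡25, 45^8≡19, 45^16≡58, 45^32≡31
51 = 32 + 16 + 2 + 1, so 45^51 ≡ 31·58·5·45 ≡ 45 (mod 101)
14·45 = 630 ≡ 24 (mod 101)
23 ≠ 24, so verification fails.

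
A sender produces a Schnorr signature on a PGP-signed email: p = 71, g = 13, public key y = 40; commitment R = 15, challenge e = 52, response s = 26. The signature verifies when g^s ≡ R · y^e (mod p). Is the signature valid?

g^s mod p:
13^2 = 169 ≡ 27
13^4 ≡ 27^2 = 729 ≡ 19
13^8 ≡ 19^2 = 361 ≡ 6
13^16 ≡ 6^2 = 36
26 = 16 + 8 + 2, so 13^26 ≡ 36·6·27 ≡ 10 (mod 71)
R · y^e mod p:
40^2 = 1600 ≡ 38
40^4 ≡ 38^2 = 1444 ≡ 24
40^8 ≡ 24^2 = 576 ≡ 8
40^16 ≡ 8^2 = 64
40^32 ≡ 64^2 = 4096 ≡ 49
52 = 32 + 16 + 4, so 40^52 ≡ 49·64·24 ≡ 4 (mod 71)
15·4 = 60 ≡ 60 (mod 71)
10 ≠ 60; the check fails.

invalid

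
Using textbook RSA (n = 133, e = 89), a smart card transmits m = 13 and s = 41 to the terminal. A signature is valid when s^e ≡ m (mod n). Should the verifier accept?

s^2 ≡ 41^2 = 1681 ≡ 85
s^4 ≡ 85^2 = 7225 ≡ 43
s^8 ≡ 43^2 = 1849 ≡ 120
s^16 ≡ 120^2 = 14400 ≡ 36
s^32 ≡ 36^2 = 1296 ≡ 99
s^64 ≡ 99^2 = 9801 ≡ 92
89 = 64 + 16 + 8 + 1, so s^89 ≡ 92·36·120·41 ≡ 13 (mod 133)
Since 13 equals the digest 13, verification succeeds.

accept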